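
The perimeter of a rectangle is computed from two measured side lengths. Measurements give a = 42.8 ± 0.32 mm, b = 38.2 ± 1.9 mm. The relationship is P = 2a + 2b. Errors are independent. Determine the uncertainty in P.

Sums and differences: (δP)² = Σ (cᵢ δxᵢ)².
  (2·δa)² = 0.410;  (2·δb)² = 14.4
δP = √(14.8) = 3.85 mm

3.85 mm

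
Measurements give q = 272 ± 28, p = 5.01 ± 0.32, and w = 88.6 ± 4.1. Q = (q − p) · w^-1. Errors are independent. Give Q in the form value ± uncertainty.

3.01 ± 0.345

Let u = q − p = 267. δu = √(δq² + δp²) = √(784 + 0.102) = 28.0, so δu/u = 0.105.
Q is then a monomial in u, w:
δQ/Q = √((δu/u)² + (-1·δw/w)²) = √(0.0110 + 0.00214) = 0.115
Q = 3.01, so δQ = 0.115 × 3.01 = 0.345.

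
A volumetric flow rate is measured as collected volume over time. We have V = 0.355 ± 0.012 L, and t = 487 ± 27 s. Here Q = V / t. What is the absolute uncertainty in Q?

4.73e-05 L/s

Products/powers → add relative errors in quadrature, weighted by exponent:
  (1·δV/V)² = (1×0.0338)² = 0.00114;  (-1·δt/t)² = (-1×0.0554)² = 0.00307
δQ/Q = √(0.00422) = 0.0649
Q = 0.000729 L/s, so δQ = 0.0649 × 0.000729 = 4.73e-05 L/s.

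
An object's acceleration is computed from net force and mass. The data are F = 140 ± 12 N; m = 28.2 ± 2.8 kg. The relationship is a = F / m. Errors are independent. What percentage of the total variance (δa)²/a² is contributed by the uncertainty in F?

42.7%

(δa/a)² = (1·δF/F)² + (-1·δm/m)²
  F term: (1×0.0857)² = 0.00735
  m term: (-1×0.0993)² = 0.00986
Total = 0.0172. Share from F = 0.00735/0.0172 = 0.427.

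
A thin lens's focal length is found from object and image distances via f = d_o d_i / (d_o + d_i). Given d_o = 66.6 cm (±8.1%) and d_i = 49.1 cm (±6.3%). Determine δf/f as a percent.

∂f/∂d_o = (d_i/(d_o+d_i))² = 0.180;  ∂f/∂d_i = (d_o/(d_o+d_i))² = 0.331
δf = √((∂f/∂d_o · δd_o)² + (∂f/∂d_i · δd_i)²) = √(0.944 + 1.05) = 1.41 cm
f = 28.3 cm, so δf/f = 1.41/28.3 = 0.0500.

5.00%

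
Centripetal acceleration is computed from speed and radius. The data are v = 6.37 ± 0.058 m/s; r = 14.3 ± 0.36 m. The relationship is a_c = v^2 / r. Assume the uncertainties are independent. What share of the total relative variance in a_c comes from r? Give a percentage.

65.6%

(δa_c/a_c)² = (2·δv/v)² + (-1·δr/r)²
  v term: (2×0.00911)² = 0.000332
  r term: (-1×0.0252)² = 0.000634
Total = 0.000965. Share from r = 0.000634/0.000965 = 0.656.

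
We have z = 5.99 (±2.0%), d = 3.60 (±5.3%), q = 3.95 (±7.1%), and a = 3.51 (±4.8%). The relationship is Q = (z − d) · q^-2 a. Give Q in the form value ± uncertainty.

Let u = z − d = 2.39. δu = √(δz² + δd²) = √(0.0144 + 0.0364) = 0.225, so δu/u = 0.0943.
Q is then a monomial in u, q, a:
δQ/Q = √((δu/u)² + (-2·δq/q)² + (1·δa/a)²) = √(0.00889 + 0.0202 + 0.00230) = 0.177
Q = 0.538, so δQ = 0.177 × 0.538 = 0.0952.

0.538 ± 0.0952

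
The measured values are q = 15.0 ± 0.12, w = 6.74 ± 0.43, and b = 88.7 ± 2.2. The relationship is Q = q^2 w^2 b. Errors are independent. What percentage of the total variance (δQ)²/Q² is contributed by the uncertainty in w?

94.9%

(δQ/Q)² = (2·δq/q)² + (2·δw/w)² + (1·δb/b)²
  q term: (2×0.00800)² = 0.000256
  w term: (2×0.0638)² = 0.0163
  b term: (1×0.0248)² = 0.000615
Total = 0.0172. Share from w = 0.0163/0.0172 = 0.949.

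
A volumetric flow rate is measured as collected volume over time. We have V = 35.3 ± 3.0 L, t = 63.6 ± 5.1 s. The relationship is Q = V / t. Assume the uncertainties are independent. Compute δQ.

0.0649 L/s

Since Q is a product/quotient, work with relative uncertainties:
  (1·δV/V)² = (1×0.0850)² = 0.00722;  (-1·δt/t)² = (-1×0.0802)² = 0.00643
δQ/Q = √(0.0137) = 0.117
Q = 0.555 L/s, so δQ = 0.117 × 0.555 = 0.0649 L/s.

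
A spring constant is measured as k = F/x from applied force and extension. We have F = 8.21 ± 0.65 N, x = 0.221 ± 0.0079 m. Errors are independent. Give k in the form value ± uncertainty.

Each factor contributes (exponent × relative error)² to (δk/k)²:
  (1·δF/F)² = (1×0.0792)² = 0.00627;  (-1·δx/x)² = (-1×0.0357)² = 0.00128
δk/k = √(0.00755) = 0.0869
k = 37.1 N/m, so δk = 0.0869 × 37.1 = 3.23 N/m.

37.1 ± 3.23 N/m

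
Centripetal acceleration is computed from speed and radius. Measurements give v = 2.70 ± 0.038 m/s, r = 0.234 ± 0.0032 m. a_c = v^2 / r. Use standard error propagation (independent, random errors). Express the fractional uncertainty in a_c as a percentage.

3.13%

Products/powers → add relative errors in quadrature, weighted by exponent:
  (2·δv/v)² = (2×0.0141)² = 0.000792;  (-1·δr/r)² = (-1×0.0137)² = 0.000187
δa_c/a_c = √(0.000979) = 0.0313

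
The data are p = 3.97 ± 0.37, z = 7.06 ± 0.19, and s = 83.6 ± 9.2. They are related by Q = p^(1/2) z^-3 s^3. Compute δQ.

For a monomial Q ∝ p^(1/2), z^-3, s^3, fractional errors add in quadrature:
  (½·δp/p)² = (0.5×0.0932)² = 0.00217;  (-3·δz/z)² = (-3×0.0269)² = 0.00652;  (3·δs/s)² = (3×0.110)² = 0.109
δQ/Q = √(0.118) = 0.343
Q = 3310, so δQ = 0.343 × 3310 = 1130.

1130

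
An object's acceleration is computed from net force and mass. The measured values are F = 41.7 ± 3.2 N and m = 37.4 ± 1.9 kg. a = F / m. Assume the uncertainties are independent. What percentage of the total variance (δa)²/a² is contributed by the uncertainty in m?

(δa/a)² = (1·δF/F)² + (-1·δm/m)²
  F term: (1×0.0767)² = 0.00589
  m term: (-1×0.0508)² = 0.00258
Total = 0.00847. Share from m = 0.00258/0.00847 = 0.305.

30.5%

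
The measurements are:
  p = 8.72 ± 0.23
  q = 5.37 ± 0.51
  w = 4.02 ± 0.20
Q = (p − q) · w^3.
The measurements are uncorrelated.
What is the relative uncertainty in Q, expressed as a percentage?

Let u = p − q = 3.35. δu = √(δp² + δq²) = √(0.0529 + 0.260) = 0.559, so δu/u = 0.167.
Q is then a monomial in u, w:
δQ/Q = √((δu/u)² + (3·δw/w)²) = √(0.0279 + 0.0223) = 0.224

22.4%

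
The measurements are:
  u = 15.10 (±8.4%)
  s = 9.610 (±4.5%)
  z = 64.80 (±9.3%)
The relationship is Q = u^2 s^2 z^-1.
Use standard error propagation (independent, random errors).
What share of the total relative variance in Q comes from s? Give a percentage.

18.0%

(δQ/Q)² = (2·δu/u)² + (2·δs/s)² + (-1·δz/z)²
  u term: (2×0.0840)² = 0.0282
  s term: (2×0.0450)² = 0.00810
  z term: (-1×0.0930)² = 0.00865
Total = 0.0450. Share from s = 0.00810/0.0450 = 0.180.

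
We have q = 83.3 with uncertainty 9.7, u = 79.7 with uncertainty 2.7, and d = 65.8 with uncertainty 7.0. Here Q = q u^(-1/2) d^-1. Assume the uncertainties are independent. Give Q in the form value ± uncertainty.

Q is a product of powers, so relative uncertainties combine in quadrature:
  (1·δq/q)² = (1×0.116)² = 0.0136;  (−½·δu/u)² = (-0.5×0.0339)² = 0.000287;  (-1·δd/d)² = (-1×0.106)² = 0.0113
δQ/Q = √(0.0252) = 0.159
Q = 0.142, so δQ = 0.159 × 0.142 = 0.0225.

0.142 ± 0.0225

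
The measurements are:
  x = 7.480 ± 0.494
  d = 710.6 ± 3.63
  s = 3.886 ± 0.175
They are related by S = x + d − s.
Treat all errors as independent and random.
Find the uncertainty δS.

3.67

Sums and differences: (δS)² = Σ (cᵢ δxᵢ)².
  (δx)² = 0.244;  (δd)² = 13.2;  (δs)² = 0.0306
δS = √(13.5) = 3.67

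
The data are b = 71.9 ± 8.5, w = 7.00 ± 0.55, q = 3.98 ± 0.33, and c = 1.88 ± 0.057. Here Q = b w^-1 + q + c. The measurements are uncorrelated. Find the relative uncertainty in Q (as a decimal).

Let p = b·w^-1 = 10.3. δp/p = √((1·δb/b)² + (-1·δw/w)²) = √(0.0140 + 0.00617) = 0.142, so δp = 1.46.
Q = p + q + c: δQ = √(δp² + δq² + δc²) = √(2.13 + 0.109 + 0.00325) = 1.50
Q = 16.1, so δQ/Q = 1.50/16.1 = 0.0927.

0.0927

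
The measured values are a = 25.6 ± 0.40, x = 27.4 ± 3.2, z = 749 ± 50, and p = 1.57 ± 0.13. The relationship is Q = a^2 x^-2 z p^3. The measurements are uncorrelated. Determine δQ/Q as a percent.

34.9%

For a monomial Q ∝ a^2, x^-2, z, p^3, fractional errors add in quadrature:
  (2·δa/a)² = (2×0.0156)² = 0.000977;  (-2·δx/x)² = (-2×0.117)² = 0.0546;  (1·δz/z)² = (1×0.0668)² = 0.00446;  (3·δp/p)² = (3×0.0828)² = 0.0617
δQ/Q = √(0.122) = 0.349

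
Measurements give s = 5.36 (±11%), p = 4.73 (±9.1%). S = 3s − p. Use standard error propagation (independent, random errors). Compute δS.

1.82

Each term contributes (cᵢ δxᵢ)² to (δS)²:
  (3·δs)² = 3.13;  (δp)² = 0.185
δS = √(3.31) = 1.82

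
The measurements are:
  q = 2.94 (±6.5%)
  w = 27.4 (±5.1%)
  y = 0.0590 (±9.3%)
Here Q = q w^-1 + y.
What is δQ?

Let p = q·w^-1 = 0.107. δp/p = √((1·δq/q)² + (-1·δw/w)²) = √(0.00423 + 0.00260) = 0.0826, so δp = 0.00887.
Q = p + y: δQ = √(δp² + δy²) = √(7.86e-05 + 3.01e-05) = 0.0104

0.0104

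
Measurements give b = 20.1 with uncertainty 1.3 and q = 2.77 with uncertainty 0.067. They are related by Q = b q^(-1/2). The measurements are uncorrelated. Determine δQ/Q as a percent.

6.58%

Relative error in a monomial: (δQ/Q)² = Σ (nᵢ · δxᵢ/xᵢ)².
  (1·δb/b)² = (1×0.0647)² = 0.00418;  (−½·δq/q)² = (-0.5×0.0242)² = 0.000146
δQ/Q = √(0.00433) = 0.0658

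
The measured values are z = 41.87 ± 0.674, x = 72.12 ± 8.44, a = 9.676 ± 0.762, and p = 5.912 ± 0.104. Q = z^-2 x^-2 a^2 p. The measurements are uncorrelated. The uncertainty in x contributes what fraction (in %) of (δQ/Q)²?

(δQ/Q)² = (-2·δz/z)² + (-2·δx/x)² + (2·δa/a)² + (1·δp/p)²
  z term: (-2×0.0161)² = 0.00104
  x term: (-2×0.117)² = 0.0548
  a term: (2×0.0788)² = 0.0248
  p term: (1×0.0176)² = 0.000309
Total = 0.0809. Share from x = 0.0548/0.0809 = 0.677.

67.7%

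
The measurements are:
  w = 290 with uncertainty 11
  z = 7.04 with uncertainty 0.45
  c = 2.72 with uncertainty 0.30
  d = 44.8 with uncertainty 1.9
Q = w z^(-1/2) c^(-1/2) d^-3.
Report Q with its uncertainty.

Relative error in a monomial: (δQ/Q)² = Σ (nᵢ · δxᵢ/xᵢ)².
  (1·δw/w)² = (1×0.0379)² = 0.00144;  (−½·δz/z)² = (-0.5×0.0639)² = 0.00102;  (−½·δc/c)² = (-0.5×0.110)² = 0.00304;  (-3·δd/d)² = (-3×0.0424)² = 0.0162
δQ/Q = √(0.0217) = 0.147
Q = 0.000737, so δQ = 0.147 × 0.000737 = 0.000109.

0.000737 ± 0.000109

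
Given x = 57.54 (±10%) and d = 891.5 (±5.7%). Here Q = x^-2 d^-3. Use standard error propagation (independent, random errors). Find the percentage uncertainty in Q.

Relative error in a monomial: (δQ/Q)² = Σ (nᵢ · δxᵢ/xᵢ)².
  (-2·δx/x)² = (-2×0.100)² = 0.0400;  (-3·δd/d)² = (-3×0.0570)² = 0.0292
δQ/Q = √(0.0692) = 0.263

26.3%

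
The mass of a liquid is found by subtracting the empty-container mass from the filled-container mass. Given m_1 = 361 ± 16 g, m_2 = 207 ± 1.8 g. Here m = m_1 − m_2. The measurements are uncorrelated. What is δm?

16.1 g

Each term contributes (cᵢ δxᵢ)² to (δm)²:
  (δm_1)² = 256;  (δm_2)² = 3.24
δm = √(259) = 16.1 g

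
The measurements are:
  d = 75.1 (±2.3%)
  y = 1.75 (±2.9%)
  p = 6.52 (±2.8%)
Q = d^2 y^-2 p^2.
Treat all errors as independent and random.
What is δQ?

7270

Relative error in a monomial: (δQ/Q)² = Σ (nᵢ · δxᵢ/xᵢ)².
  (2·δd/d)² = (2×0.0230)² = 0.00212;  (-2·δy/y)² = (-2×0.0290)² = 0.00336;  (2·δp/p)² = (2×0.0280)² = 0.00314
δQ/Q = √(0.00862) = 0.0928
Q = 78300, so δQ = 0.0928 × 78300 = 7270.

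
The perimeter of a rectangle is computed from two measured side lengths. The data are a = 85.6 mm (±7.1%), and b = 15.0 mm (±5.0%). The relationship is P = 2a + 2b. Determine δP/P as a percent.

P is a linear combination, so absolute uncertainties add in quadrature:
  (2·δa)² = 148;  (2·δb)² = 2.25
δP = √(150) = 12.2 mm
P = 201 mm, so δP/P = 12.2/201 = 0.0609.

6.09%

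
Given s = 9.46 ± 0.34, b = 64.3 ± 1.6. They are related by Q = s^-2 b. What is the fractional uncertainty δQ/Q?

0.0761

Q is a product of powers, so relative uncertainties combine in quadrature:
  (-2·δs/s)² = (-2×0.0359)² = 0.00517;  (1·δb/b)² = (1×0.0249)² = 0.000619
δQ/Q = √(0.00579) = 0.0761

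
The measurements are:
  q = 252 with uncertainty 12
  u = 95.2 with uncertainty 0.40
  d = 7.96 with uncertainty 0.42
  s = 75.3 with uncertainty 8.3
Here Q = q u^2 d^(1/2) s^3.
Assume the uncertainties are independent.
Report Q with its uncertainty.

(2.75 ± 0.922) × 10^12

Products/powers → add relative errors in quadrature, weighted by exponent:
  (1·δq/q)² = (1×0.0476)² = 0.00227;  (2·δu/u)² = (2×0.00420)² = 7.06e-05;  (½·δd/d)² = (0.5×0.0528)² = 0.000696;  (3·δs/s)² = (3×0.110)² = 0.109
δQ/Q = √(0.112) = 0.335
Q = 2.75e+12, so δQ = 0.335 × 2.75e+12 = 9.22e+11.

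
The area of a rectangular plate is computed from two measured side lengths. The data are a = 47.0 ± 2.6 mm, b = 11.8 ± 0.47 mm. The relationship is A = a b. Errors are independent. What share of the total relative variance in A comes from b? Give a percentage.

(δA/A)² = (1·δa/a)² + (1·δb/b)²
  a term: (1×0.0553)² = 0.00306
  b term: (1×0.0398)² = 0.00159
Total = 0.00465. Share from b = 0.00159/0.00465 = 0.341.

34.1%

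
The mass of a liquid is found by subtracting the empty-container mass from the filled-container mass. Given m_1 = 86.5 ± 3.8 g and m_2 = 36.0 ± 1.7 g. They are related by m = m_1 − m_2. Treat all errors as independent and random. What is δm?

Sums and differences: (δm)² = Σ (cᵢ δxᵢ)².
  (δm_1)² = 14.4;  (δm_2)² = 2.89
δm = √(17.3) = 4.16 g

4.16 g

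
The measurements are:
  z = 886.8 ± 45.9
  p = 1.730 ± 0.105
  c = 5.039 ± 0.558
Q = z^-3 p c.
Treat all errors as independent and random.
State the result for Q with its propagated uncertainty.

(1.250 ± 0.250) × 10^-8

Products/powers → add relative errors in quadrature, weighted by exponent:
  (-3·δz/z)² = (-3×0.0518)² = 0.0241;  (1·δp/p)² = (1×0.0607)² = 0.00368;  (1·δc/c)² = (1×0.111)² = 0.0123
δQ/Q = √(0.0401) = 0.200
Q = 1.25e-08, so δQ = 0.200 × 1.25e-08 = 2.5e-09.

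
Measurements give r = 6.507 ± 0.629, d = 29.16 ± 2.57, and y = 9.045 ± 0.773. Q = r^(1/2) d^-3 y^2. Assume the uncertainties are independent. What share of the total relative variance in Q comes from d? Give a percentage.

68.9%

(δQ/Q)² = (½·δr/r)² + (-3·δd/d)² + (2·δy/y)²
  r term: (0.5×0.0967)² = 0.00234
  d term: (-3×0.0881)² = 0.0699
  y term: (2×0.0855)² = 0.0292
Total = 0.101. Share from d = 0.0699/0.101 = 0.689.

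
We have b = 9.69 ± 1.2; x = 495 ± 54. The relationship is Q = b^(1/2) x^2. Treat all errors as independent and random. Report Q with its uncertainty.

Q is a product of powers, so relative uncertainties combine in quadrature:
  (½·δb/b)² = (0.5×0.124)² = 0.00383;  (2·δx/x)² = (2×0.109)² = 0.0476
δQ/Q = √(0.0514) = 0.227
Q = 7.63e+05, so δQ = 0.227 × 7.63e+05 = 1.73e+05.

(7.63 ± 1.73) × 10^5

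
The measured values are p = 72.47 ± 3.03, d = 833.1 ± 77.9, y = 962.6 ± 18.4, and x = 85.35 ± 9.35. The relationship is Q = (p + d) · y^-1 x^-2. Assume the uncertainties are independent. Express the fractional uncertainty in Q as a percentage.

Let u = p + d = 905.6. δu = √(δp² + δd²) = √(9.18 + 6070) = 78.0, so δu/u = 0.0861.
Q is then a monomial in u, y, x:
δQ/Q = √((δu/u)² + (-1·δy/y)² + (-2·δx/x)²) = √(0.00741 + 0.000365 + 0.0480) = 0.236

23.6%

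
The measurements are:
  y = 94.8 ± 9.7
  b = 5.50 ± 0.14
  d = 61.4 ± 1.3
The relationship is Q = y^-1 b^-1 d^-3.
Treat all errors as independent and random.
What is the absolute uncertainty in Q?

1.02e-09

For a monomial Q ∝ y^-1, b^-1, d^-3, fractional errors add in quadrature:
  (-1·δy/y)² = (-1×0.102)² = 0.0105;  (-1·δb/b)² = (-1×0.0255)² = 0.000648;  (-3·δd/d)² = (-3×0.0212)² = 0.00403
δQ/Q = √(0.0152) = 0.123
Q = 8.29e-09, so δQ = 0.123 × 8.29e-09 = 1.02e-09.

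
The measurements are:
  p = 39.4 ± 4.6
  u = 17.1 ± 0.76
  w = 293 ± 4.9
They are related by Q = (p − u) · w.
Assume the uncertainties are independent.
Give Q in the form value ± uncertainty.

Let h = p − u = 22.3. δh = √(δp² + δu²) = √(21.2 + 0.578) = 4.66, so δh/h = 0.209.
Q is then a monomial in h, w:
δQ/Q = √((δh/h)² + (1·δw/w)²) = √(0.0437 + 0.000280) = 0.210
Q = 6530, so δQ = 0.210 × 6530 = 1370.

6530 ± 1370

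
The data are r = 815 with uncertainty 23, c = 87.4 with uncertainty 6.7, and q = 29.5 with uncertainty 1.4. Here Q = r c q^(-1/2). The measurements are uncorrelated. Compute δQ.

Relative error in a monomial: (δQ/Q)² = Σ (nᵢ · δxᵢ/xᵢ)².
  (1·δr/r)² = (1×0.0282)² = 0.000796;  (1·δc/c)² = (1×0.0767)² = 0.00588;  (−½·δq/q)² = (-0.5×0.0475)² = 0.000563
δQ/Q = √(0.00724) = 0.0851
Q = 13100, so δQ = 0.0851 × 13100 = 1120.

1120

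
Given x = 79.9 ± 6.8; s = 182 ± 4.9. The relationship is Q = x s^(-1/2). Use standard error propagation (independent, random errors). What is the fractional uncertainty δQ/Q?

0.0862

Each factor contributes (exponent × relative error)² to (δQ/Q)²:
  (1·δx/x)² = (1×0.0851)² = 0.00724;  (−½·δs/s)² = (-0.5×0.0269)² = 0.000181
δQ/Q = √(0.00742) = 0.0862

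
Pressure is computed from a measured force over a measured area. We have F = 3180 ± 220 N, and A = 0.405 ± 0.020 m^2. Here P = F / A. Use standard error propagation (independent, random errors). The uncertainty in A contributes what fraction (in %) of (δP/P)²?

(δP/P)² = (1·δF/F)² + (-1·δA/A)²
  F term: (1×0.0692)² = 0.00479
  A term: (-1×0.0494)² = 0.00244
Total = 0.00722. Share from A = 0.00244/0.00722 = 0.338.

33.8%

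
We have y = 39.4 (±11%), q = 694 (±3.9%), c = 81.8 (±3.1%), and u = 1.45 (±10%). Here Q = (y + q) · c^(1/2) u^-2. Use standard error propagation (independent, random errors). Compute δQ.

644

Let w = y + q = 733. δw = √(δy² + δq²) = √(18.8 + 733) = 27.4, so δw/w = 0.0374.
Q is then a monomial in w, c, u:
δQ/Q = √((δw/w)² + (½·δc/c)² + (-2·δu/u)²) = √(0.00140 + 0.000240 + 0.0400) = 0.204
Q = 3150, so δQ = 0.204 × 3150 = 644.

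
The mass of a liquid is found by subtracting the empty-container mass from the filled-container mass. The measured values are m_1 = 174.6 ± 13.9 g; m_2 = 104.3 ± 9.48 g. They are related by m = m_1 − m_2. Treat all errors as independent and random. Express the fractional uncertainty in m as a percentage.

23.9%

m is a linear combination, so absolute uncertainties add in quadrature:
  (δm_1)² = 193;  (δm_2)² = 89.9
δm = √(283) = 16.8 g
m = 70.30 g, so δm/m = 16.8/70.30 = 0.239.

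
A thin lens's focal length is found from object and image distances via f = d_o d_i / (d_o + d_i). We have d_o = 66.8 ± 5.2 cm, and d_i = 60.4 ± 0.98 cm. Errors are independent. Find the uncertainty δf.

∂f/∂d_o = (d_i/(d_o+d_i))² = 0.225;  ∂f/∂d_i = (d_o/(d_o+d_i))² = 0.276
δf = √((∂f/∂d_o · δd_o)² + (∂f/∂d_i · δd_i)²) = √(1.37 + 0.0730) = 1.20 cm

1.20 cm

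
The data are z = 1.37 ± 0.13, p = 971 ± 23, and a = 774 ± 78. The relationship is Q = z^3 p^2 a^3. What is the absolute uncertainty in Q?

4.7e+14

For a monomial Q ∝ z^3, p^2, a^3, fractional errors add in quadrature:
  (3·δz/z)² = (3×0.0949)² = 0.0810;  (2·δp/p)² = (2×0.0237)² = 0.00224;  (3·δa/a)² = (3×0.101)² = 0.0914
δQ/Q = √(0.175) = 0.418
Q = 1.12e+15, so δQ = 0.418 × 1.12e+15 = 4.7e+14.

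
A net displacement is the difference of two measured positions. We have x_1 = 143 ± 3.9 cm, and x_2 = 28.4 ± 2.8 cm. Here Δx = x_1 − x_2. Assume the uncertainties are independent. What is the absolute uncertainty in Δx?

4.80 cm

Sums and differences: (δΔx)² = Σ (cᵢ δxᵢ)².
  (δx_1)² = 15.2;  (δx_2)² = 7.84
δΔx = √(23.0) = 4.80 cm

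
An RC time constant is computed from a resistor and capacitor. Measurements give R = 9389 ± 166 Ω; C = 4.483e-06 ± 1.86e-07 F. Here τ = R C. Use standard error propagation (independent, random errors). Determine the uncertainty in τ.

0.00190 s

Each factor contributes (exponent × relative error)² to (δτ/τ)²:
  (1·δR/R)² = (1×0.0177)² = 0.000313;  (1·δC/C)² = (1×0.0415)² = 0.00172
δτ/τ = √(0.00203) = 0.0451
τ = 0.04209 s, so δτ = 0.0451 × 0.04209 = 0.00190 s.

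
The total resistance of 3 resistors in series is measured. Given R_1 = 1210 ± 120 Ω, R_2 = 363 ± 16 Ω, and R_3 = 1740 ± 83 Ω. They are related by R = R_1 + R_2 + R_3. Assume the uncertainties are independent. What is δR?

Absolute uncertainties add in quadrature for a linear combination:
  (δR_1)² = 14400;  (δR_2)² = 256;  (δR_3)² = 6890
δR = √(21500) = 147 Ω

147 Ω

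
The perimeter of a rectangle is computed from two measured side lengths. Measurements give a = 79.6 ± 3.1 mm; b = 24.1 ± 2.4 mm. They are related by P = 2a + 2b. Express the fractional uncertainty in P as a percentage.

Absolute uncertainties add in quadrature for a linear combination:
  (2·δa)² = 38.4;  (2·δb)² = 23.0
δP = √(61.5) = 7.84 mm
P = 207 mm, so δP/P = 7.84/207 = 0.0378.

3.78%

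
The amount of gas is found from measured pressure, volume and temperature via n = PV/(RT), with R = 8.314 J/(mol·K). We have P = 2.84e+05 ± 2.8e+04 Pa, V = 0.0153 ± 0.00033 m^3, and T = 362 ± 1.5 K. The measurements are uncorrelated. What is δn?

Each factor contributes (exponent × relative error)² to (δn/n)²:
  (1·δP/P)² = (1×0.0986)² = 0.00972;  (1·δV/V)² = (1×0.0216)² = 0.000465;  (-1·δT/T)² = (-1×0.00414)² = 1.72e-05
δn/n = √(0.0102) = 0.101
n = 1.44 mol, so δn = 0.101 × 1.44 = 0.146 mol.

0.146 mol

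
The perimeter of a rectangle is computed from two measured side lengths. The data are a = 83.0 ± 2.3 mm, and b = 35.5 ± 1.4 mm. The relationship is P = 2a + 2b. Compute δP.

5.39 mm

Sums and differences: (δP)² = Σ (cᵢ δxᵢ)².
  (2·δa)² = 21.2;  (2·δb)² = 7.84
δP = √(29.0) = 5.39 mm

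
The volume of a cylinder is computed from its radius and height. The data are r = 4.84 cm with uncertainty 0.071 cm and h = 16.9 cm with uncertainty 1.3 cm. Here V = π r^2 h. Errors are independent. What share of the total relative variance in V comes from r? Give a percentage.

12.7%

(δV/V)² = (2·δr/r)² + (1·δh/h)²
  r term: (2×0.0147)² = 0.000861
  h term: (1×0.0769)² = 0.00592
Total = 0.00678. Share from r = 0.000861/0.00678 = 0.127.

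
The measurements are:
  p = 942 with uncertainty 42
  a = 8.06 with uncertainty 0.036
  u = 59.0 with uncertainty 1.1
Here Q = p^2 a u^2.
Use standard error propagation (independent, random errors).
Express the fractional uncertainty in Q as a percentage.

Q is a product of powers, so relative uncertainties combine in quadrature:
  (2·δp/p)² = (2×0.0446)² = 0.00795;  (1·δa/a)² = (1×0.00447)² = 1.99e-05;  (2·δu/u)² = (2×0.0186)² = 0.00139
δQ/Q = √(0.00936) = 0.0968

9.68%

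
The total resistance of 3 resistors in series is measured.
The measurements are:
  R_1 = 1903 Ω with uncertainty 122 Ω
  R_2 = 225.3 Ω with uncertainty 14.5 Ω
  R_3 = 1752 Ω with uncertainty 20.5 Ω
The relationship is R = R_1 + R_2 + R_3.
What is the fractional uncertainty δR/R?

Each term contributes (cᵢ δxᵢ)² to (δR)²:
  (δR_1)² = 14900;  (δR_2)² = 210;  (δR_3)² = 420
δR = √(15500) = 125 Ω
R = 3880 Ω, so δR/R = 125/3880 = 0.0321.

0.0321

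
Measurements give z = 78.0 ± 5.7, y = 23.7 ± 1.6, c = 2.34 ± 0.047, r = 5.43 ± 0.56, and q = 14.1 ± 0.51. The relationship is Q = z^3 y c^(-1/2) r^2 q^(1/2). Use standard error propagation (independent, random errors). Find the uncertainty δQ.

2.52e+08

Each factor contributes (exponent × relative error)² to (δQ/Q)²:
  (3·δz/z)² = (3×0.0731)² = 0.0481;  (1·δy/y)² = (1×0.0675)² = 0.00456;  (−½·δc/c)² = (-0.5×0.0201)² = 0.000101;  (2·δr/r)² = (2×0.103)² = 0.0425;  (½·δq/q)² = (0.5×0.0362)² = 0.000327
δQ/Q = √(0.0956) = 0.309
Q = 8.14e+08, so δQ = 0.309 × 8.14e+08 = 2.52e+08.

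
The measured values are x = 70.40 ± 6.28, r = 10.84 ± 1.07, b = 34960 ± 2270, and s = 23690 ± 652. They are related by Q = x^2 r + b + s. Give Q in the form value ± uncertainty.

Let p = x^2·r = 53720. δp/p = √((2·δx/x)² + (1·δr/r)²) = √(0.0318 + 0.00974) = 0.204, so δp = 11000.
Q = p + b + s: δQ = √(δp² + δb² + δs²) = √(1.2e+08 + 5.15e+06 + 4.25e+05) = 11200
Q = 112400.

112400 ± 11200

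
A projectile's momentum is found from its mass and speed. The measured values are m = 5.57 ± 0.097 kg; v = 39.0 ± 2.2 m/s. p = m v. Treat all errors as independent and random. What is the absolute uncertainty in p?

Relative error in a monomial: (δp/p)² = Σ (nᵢ · δxᵢ/xᵢ)².
  (1·δm/m)² = (1×0.0174)² = 0.000303;  (1·δv/v)² = (1×0.0564)² = 0.00318
δp/p = √(0.00349) = 0.0590
p = 217 kg·m/s, so δp = 0.0590 × 217 = 12.8 kg·m/s.

12.8 kg·m/s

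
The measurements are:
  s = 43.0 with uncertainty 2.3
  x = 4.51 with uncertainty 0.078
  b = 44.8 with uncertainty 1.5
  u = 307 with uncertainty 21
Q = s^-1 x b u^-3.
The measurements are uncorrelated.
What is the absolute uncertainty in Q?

3.5e-08

Since Q is a product/quotient, work with relative uncertainties:
  (-1·δs/s)² = (-1×0.0535)² = 0.00286;  (1·δx/x)² = (1×0.0173)² = 0.000299;  (1·δb/b)² = (1×0.0335)² = 0.00112;  (-3·δu/u)² = (-3×0.0684)² = 0.0421
δQ/Q = √(0.0464) = 0.215
Q = 1.62e-07, so δQ = 0.215 × 1.62e-07 = 3.5e-08.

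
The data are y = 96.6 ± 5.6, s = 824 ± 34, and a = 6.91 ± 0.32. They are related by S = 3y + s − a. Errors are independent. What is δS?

For a sum/difference, combine absolute errors in quadrature:
  (3·δy)² = 282;  (δs)² = 1160;  (δa)² = 0.102
δS = √(1440) = 37.9

37.9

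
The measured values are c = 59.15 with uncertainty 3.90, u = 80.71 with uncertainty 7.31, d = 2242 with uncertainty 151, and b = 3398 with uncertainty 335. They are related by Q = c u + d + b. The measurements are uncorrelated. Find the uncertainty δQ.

649

Let p = c·u = 4774. δp/p = √((1·δc/c)² + (1·δu/u)²) = √(0.00435 + 0.00820) = 0.112, so δp = 535.
Q = p + d + b: δQ = √(δp² + δd² + δb²) = √(2.86e+05 + 22800 + 1.12e+05) = 649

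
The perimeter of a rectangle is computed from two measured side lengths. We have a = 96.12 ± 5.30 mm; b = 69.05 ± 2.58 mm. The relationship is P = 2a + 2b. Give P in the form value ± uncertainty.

For a sum/difference, combine absolute errors in quadrature:
  (2·δa)² = 112;  (2·δb)² = 26.6
δP = √(139) = 11.8 mm
P = 330.3 mm.

330.3 ± 11.8 mm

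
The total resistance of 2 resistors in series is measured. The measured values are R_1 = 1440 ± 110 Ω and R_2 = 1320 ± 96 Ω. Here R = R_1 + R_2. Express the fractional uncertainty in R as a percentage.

5.29%

R is a linear combination, so absolute uncertainties add in quadrature:
  (δR_1)² = 12100;  (δR_2)² = 9220
δR = √(21300) = 146 Ω
R = 2760 Ω, so δR/R = 146/2760 = 0.0529.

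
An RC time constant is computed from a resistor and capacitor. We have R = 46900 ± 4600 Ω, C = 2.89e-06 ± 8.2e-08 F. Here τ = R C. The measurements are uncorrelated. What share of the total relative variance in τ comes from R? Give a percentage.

92.3%

(δτ/τ)² = (1·δR/R)² + (1·δC/C)²
  R term: (1×0.0981)² = 0.00962
  C term: (1×0.0284)² = 0.000805
Total = 0.0104. Share from R = 0.00962/0.0104 = 0.923.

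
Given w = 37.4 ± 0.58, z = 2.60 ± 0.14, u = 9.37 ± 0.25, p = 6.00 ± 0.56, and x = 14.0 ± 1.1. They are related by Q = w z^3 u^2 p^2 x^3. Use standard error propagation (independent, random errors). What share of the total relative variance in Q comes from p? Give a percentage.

29.1%

(δQ/Q)² = (1·δw/w)² + (3·δz/z)² + (2·δu/u)² + (2·δp/p)² + (3·δx/x)²
  w term: (1×0.0155)² = 0.000240
  z term: (3×0.0538)² = 0.0261
  u term: (2×0.0267)² = 0.00285
  p term: (2×0.0933)² = 0.0348
  x term: (3×0.0786)² = 0.0556
Total = 0.120. Share from p = 0.0348/0.120 = 0.291.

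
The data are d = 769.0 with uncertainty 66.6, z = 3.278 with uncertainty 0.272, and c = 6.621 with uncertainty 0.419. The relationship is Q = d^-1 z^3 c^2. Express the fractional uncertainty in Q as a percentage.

Products/powers → add relative errors in quadrature, weighted by exponent:
  (-1·δd/d)² = (-1×0.0866)² = 0.00750;  (3·δz/z)² = (3×0.0830)² = 0.0620;  (2·δc/c)² = (2×0.0633)² = 0.0160
δQ/Q = √(0.0855) = 0.292

29.2%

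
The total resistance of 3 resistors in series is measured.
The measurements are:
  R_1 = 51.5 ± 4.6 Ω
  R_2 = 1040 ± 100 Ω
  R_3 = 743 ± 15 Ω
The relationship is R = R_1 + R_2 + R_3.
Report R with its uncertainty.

1830 ± 101 Ω

Sums and differences: (δR)² = Σ (cᵢ δxᵢ)².
  (δR_1)² = 21.2;  (δR_2)² = 10000;  (δR_3)² = 225
δR = √(10200) = 101 Ω
R = 1830 Ω.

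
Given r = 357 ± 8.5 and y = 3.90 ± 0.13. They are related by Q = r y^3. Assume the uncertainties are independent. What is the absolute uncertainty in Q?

2180

Q is a product of powers, so relative uncertainties combine in quadrature:
  (1·δr/r)² = (1×0.0238)² = 0.000567;  (3·δy/y)² = (3×0.0333)² = 0.0100
δQ/Q = √(0.0106) = 0.103
Q = 21200, so δQ = 0.103 × 21200 = 2180.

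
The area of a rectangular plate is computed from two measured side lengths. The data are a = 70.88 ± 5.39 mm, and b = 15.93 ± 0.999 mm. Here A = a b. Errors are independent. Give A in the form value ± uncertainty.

A is a product of powers, so relative uncertainties combine in quadrature:
  (1·δa/a)² = (1×0.0760)² = 0.00578;  (1·δb/b)² = (1×0.0627)² = 0.00393
δA/A = √(0.00972) = 0.0986
A = 1129 mm^2, so δA = 0.0986 × 1129 = 111 mm^2.

1129 ± 111 mm^2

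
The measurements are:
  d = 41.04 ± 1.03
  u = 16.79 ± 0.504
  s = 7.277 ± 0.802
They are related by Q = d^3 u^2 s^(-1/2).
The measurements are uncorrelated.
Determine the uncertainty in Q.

8.01e+05

Products/powers → add relative errors in quadrature, weighted by exponent:
  (3·δd/d)² = (3×0.0251)² = 0.00567;  (2·δu/u)² = (2×0.0300)² = 0.00360;  (−½·δs/s)² = (-0.5×0.110)² = 0.00304
δQ/Q = √(0.0123) = 0.111
Q = 7.223e+06, so δQ = 0.111 × 7.223e+06 = 8.01e+05.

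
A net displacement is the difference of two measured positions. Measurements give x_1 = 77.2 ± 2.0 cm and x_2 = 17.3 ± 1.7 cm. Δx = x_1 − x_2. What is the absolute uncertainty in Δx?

2.62 cm

Δx is a linear combination, so absolute uncertainties add in quadrature:
  (δx_1)² = 4.00;  (δx_2)² = 2.89
δΔx = √(6.89) = 2.62 cm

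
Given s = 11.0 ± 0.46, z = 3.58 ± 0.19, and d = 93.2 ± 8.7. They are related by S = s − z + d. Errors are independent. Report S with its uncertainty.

101 ± 8.71

For a sum/difference, combine absolute errors in quadrature:
  (δs)² = 0.212;  (δz)² = 0.0361;  (δd)² = 75.7
δS = √(75.9) = 8.71
S = 101.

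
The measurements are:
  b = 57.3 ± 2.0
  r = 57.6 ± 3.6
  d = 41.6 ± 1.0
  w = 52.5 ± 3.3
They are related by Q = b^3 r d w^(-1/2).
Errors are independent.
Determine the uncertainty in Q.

Relative error in a monomial: (δQ/Q)² = Σ (nᵢ · δxᵢ/xᵢ)².
  (3·δb/b)² = (3×0.0349)² = 0.0110;  (1·δr/r)² = (1×0.0625)² = 0.00391;  (1·δd/d)² = (1×0.0240)² = 0.000578;  (−½·δw/w)² = (-0.5×0.0629)² = 0.000988
δQ/Q = √(0.0164) = 0.128
Q = 6.22e+07, so δQ = 0.128 × 6.22e+07 = 7.98e+06.

7.98e+06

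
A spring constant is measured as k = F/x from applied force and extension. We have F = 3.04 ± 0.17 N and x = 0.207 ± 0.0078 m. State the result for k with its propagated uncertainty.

14.7 ± 0.990 N/m

Each factor contributes (exponent × relative error)² to (δk/k)²:
  (1·δF/F)² = (1×0.0559)² = 0.00313;  (-1·δx/x)² = (-1×0.0377)² = 0.00142
δk/k = √(0.00455) = 0.0674
k = 14.7 N/m, so δk = 0.0674 × 14.7 = 0.990 N/m.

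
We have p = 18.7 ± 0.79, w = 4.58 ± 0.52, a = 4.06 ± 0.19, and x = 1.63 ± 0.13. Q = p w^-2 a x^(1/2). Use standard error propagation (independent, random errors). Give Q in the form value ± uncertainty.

Q is a product of powers, so relative uncertainties combine in quadrature:
  (1·δp/p)² = (1×0.0422)² = 0.00178;  (-2·δw/w)² = (-2×0.114)² = 0.0516;  (1·δa/a)² = (1×0.0468)² = 0.00219;  (½·δx/x)² = (0.5×0.0798)² = 0.00159
δQ/Q = √(0.0571) = 0.239
Q = 4.62, so δQ = 0.239 × 4.62 = 1.10.

4.62 ± 1.10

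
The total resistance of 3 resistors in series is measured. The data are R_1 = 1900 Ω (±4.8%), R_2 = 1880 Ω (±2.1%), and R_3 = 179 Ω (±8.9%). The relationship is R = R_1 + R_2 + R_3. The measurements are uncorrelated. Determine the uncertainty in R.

101 Ω

For a sum/difference, combine absolute errors in quadrature:
  (δR_1)² = 8320;  (δR_2)² = 1560;  (δR_3)² = 254
δR = √(10100) = 101 Ω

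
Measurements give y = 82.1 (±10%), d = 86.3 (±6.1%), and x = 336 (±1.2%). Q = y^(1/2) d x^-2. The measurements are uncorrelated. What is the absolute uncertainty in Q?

0.000571

For a monomial Q ∝ y^(1/2), d, x^-2, fractional errors add in quadrature:
  (½·δy/y)² = (0.5×0.100)² = 0.00250;  (1·δd/d)² = (1×0.0610)² = 0.00372;  (-2·δx/x)² = (-2×0.0120)² = 0.000576
δQ/Q = √(0.00680) = 0.0824
Q = 0.00693, so δQ = 0.0824 × 0.00693 = 0.000571.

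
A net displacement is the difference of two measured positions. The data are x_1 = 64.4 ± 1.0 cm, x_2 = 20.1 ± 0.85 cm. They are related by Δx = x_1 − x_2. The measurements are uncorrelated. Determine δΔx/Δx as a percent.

2.96%

For a sum/difference, combine absolute errors in quadrature:
  (δx_1)² = 1.00;  (δx_2)² = 0.722
δΔx = √(1.72) = 1.31 cm
Δx = 44.3 cm, so δΔx/Δx = 1.31/44.3 = 0.0296.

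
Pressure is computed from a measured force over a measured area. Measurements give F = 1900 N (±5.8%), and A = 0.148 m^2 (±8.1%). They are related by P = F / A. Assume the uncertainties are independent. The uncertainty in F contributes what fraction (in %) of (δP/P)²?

33.9%

(δP/P)² = (1·δF/F)² + (-1·δA/A)²
  F term: (1×0.0580)² = 0.00336
  A term: (-1×0.0810)² = 0.00656
Total = 0.00992. Share from F = 0.00336/0.00992 = 0.339.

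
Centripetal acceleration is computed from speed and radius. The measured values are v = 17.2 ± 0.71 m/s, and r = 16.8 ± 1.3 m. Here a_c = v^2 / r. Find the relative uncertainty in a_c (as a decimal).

Products/powers → add relative errors in quadrature, weighted by exponent:
  (2·δv/v)² = (2×0.0413)² = 0.00682;  (-1·δr/r)² = (-1×0.0774)² = 0.00599
δa_c/a_c = √(0.0128) = 0.113

0.113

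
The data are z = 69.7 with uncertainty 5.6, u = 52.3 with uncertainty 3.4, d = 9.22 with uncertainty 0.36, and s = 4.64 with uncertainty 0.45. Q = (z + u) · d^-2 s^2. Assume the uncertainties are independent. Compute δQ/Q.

0.216

Let w = z + u = 122. δw = √(δz² + δu²) = √(31.4 + 11.6) = 6.55, so δw/w = 0.0537.
Q is then a monomial in w, d, s:
δQ/Q = √((δw/w)² + (-2·δd/d)² + (2·δs/s)²) = √(0.00288 + 0.00610 + 0.0376) = 0.216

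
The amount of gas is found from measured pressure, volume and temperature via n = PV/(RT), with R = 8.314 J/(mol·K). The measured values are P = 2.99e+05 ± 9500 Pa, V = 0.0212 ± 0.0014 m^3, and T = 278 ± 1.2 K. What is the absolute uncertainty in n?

For a monomial n ∝ P, V, T^-1, fractional errors add in quadrature:
  (1·δP/P)² = (1×0.0318)² = 0.00101;  (1·δV/V)² = (1×0.0660)² = 0.00436;  (-1·δT/T)² = (-1×0.00432)² = 1.86e-05
δn/n = √(0.00539) = 0.0734
n = 2.74 mol, so δn = 0.0734 × 2.74 = 0.201 mol.

0.201 mol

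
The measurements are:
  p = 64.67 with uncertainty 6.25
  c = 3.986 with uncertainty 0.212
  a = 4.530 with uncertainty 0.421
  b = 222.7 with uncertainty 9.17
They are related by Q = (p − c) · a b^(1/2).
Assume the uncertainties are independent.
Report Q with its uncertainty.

4102 ± 576

Let u = p − c = 60.68. δu = √(δp² + δc²) = √(39.1 + 0.0449) = 6.25, so δu/u = 0.103.
Q is then a monomial in u, a, b:
δQ/Q = √((δu/u)² + (1·δa/a)² + (½·δb/b)²) = √(0.0106 + 0.00864 + 0.000424) = 0.140
Q = 4102, so δQ = 0.140 × 4102 = 576.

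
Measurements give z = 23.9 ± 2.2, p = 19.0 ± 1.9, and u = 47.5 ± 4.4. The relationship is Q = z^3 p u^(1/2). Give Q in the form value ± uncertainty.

Q is a product of powers, so relative uncertainties combine in quadrature:
  (3·δz/z)² = (3×0.0921)² = 0.0763;  (1·δp/p)² = (1×0.100)² = 0.0100;  (½·δu/u)² = (0.5×0.0926)² = 0.00215
δQ/Q = √(0.0884) = 0.297
Q = 1.79e+06, so δQ = 0.297 × 1.79e+06 = 5.32e+05.

(1.79 ± 0.532) × 10^6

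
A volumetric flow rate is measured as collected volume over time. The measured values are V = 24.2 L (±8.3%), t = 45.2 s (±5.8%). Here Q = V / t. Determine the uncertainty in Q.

0.0542 L/s

Since Q is a product/quotient, work with relative uncertainties:
  (1·δV/V)² = (1×0.0830)² = 0.00689;  (-1·δt/t)² = (-1×0.0580)² = 0.00336
δQ/Q = √(0.0103) = 0.101
Q = 0.535 L/s, so δQ = 0.101 × 0.535 = 0.0542 L/s.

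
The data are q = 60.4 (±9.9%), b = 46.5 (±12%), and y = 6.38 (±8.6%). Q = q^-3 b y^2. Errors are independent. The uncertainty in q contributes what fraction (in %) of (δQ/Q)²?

66.7%

(δQ/Q)² = (-3·δq/q)² + (1·δb/b)² + (2·δy/y)²
  q term: (-3×0.0990)² = 0.0882
  b term: (1×0.120)² = 0.0144
  y term: (2×0.0860)² = 0.0296
Total = 0.132. Share from q = 0.0882/0.132 = 0.667.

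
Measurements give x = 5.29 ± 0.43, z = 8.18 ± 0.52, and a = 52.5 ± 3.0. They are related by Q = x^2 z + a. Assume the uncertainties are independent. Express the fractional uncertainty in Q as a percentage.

14.2%

Let p = x^2·z = 229. δp/p = √((2·δx/x)² + (1·δz/z)²) = √(0.0264 + 0.00404) = 0.175, so δp = 40.0.
Q = p + a: δQ = √(δp² + δa²) = √(1600 + 9.00) = 40.1
Q = 281, so δQ/Q = 40.1/281 = 0.142.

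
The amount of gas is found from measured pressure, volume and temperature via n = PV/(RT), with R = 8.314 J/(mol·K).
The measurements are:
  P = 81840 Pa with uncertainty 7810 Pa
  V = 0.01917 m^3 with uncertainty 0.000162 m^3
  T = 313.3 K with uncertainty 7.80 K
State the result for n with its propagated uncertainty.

Each factor contributes (exponent × relative error)² to (δn/n)²:
  (1·δP/P)² = (1×0.0954)² = 0.00911;  (1·δV/V)² = (1×0.00845)² = 7.14e-05;  (-1·δT/T)² = (-1×0.0249)² = 0.000620
δn/n = √(0.00980) = 0.0990
n = 0.6023 mol, so δn = 0.0990 × 0.6023 = 0.0596 mol.

0.6023 ± 0.0596 mol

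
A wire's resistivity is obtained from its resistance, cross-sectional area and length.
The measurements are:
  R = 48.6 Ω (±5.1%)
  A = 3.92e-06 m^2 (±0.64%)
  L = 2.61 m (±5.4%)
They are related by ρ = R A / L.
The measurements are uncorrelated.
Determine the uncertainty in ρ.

Products/powers → add relative errors in quadrature, weighted by exponent:
  (1·δR/R)² = (1×0.0510)² = 0.00260;  (1·δA/A)² = (1×0.00640)² = 4.1e-05;  (-1·δL/L)² = (-1×0.0540)² = 0.00292
δρ/ρ = √(0.00556) = 0.0746
ρ = 7.3e-05 Ω·m, so δρ = 0.0746 × 7.3e-05 = 5.44e-06 Ω·m.

5.44e-06 Ω·m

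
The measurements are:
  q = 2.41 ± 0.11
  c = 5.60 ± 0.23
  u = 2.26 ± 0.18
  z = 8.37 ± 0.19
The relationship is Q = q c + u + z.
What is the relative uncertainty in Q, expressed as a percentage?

Let p = q·c = 13.5. δp/p = √((1·δq/q)² + (1·δc/c)²) = √(0.00208 + 0.00169) = 0.0614, so δp = 0.829.
Q = p + u + z: δQ = √(δp² + δu² + δz²) = √(0.687 + 0.0324 + 0.0361) = 0.869
Q = 24.1, so δQ/Q = 0.869/24.1 = 0.0360.

3.60%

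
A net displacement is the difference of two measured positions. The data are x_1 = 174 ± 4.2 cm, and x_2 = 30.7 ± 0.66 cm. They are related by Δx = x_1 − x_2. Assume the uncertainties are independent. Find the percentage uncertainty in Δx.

Absolute uncertainties add in quadrature for a linear combination:
  (δx_1)² = 17.6;  (δx_2)² = 0.436
δΔx = √(18.1) = 4.25 cm
Δx = 143 cm, so δΔx/Δx = 4.25/143 = 0.0297.

2.97%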